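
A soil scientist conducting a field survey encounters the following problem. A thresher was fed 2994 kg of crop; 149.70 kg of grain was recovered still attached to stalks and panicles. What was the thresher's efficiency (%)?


eta = (total - unthreshed) / total * 100
    = (2994 - 149.70) / 2994 * 100
    = 2844.30 / 2994 * 100
    = 95%


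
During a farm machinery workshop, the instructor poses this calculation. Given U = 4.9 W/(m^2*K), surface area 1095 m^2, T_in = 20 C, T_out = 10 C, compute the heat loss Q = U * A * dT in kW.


dT = 20 - (10) = 10 K
Q = U * A * dT
  = 4.9 * 1095 * 10
  = 53655 W = 53.66 kW


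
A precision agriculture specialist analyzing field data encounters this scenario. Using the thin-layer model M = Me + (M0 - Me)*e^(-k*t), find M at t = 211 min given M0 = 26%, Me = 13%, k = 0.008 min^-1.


M = Me + (M0 - Me) * e^(-k*t)
  = 13 + (26 - 13) * e^(-0.008*211)
  = 13 + 13 * e^(-1.688)
  = 13 + 13 * 0.18489
  = 13 + 2.4036
  = 15.40%


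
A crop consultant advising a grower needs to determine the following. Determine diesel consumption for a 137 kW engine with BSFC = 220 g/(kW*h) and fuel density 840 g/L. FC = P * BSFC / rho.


FC = P * BSFC / rho_fuel
   = 137 * 220 / 840
   = 30140 / 840
   = 35.88 L/h


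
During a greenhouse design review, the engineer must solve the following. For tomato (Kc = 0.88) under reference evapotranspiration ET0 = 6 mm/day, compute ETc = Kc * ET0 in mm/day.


ETc = Kc * ET0
    = 0.88 * 6
    = 5.28 mm/day


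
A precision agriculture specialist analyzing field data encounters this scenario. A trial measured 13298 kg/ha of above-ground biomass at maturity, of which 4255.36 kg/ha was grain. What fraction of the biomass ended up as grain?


HI = grain_yield / biomass
   = 4255.36 / 13298
   = 0.32


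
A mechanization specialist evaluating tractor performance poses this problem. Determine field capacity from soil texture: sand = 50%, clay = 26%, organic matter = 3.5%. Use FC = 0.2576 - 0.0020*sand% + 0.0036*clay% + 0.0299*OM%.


FC = 0.2576 - 0.0020*50 + 0.0036*26 + 0.0299*3.5
   = 0.2576 - 0.1000 + 0.0936 + 0.1047
   = 0.3559


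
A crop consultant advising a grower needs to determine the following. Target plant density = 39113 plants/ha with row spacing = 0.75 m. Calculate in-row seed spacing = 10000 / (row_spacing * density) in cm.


spacing = 10000 / (row_sp * density)
        = 10000 / (0.75 * 39113)
        = 10000 / 29334.75
        = 0.34089 m = 34.09 cm


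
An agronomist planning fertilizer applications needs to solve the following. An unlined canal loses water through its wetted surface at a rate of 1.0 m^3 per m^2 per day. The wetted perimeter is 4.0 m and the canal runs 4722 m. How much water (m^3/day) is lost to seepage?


S = C * P * L
  = 1.0 * 4.0 * 4722
  = 18888 m^3/day


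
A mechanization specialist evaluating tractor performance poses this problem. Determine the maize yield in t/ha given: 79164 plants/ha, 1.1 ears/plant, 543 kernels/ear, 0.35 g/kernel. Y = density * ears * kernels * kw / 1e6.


Y = density * ears * kernels * kw
  = 79164 * 1.1 * 543 * 0.35 g/ha
  = 16549630.02 g/ha
  = 16549.63 kg/ha = 16.55 t/ha


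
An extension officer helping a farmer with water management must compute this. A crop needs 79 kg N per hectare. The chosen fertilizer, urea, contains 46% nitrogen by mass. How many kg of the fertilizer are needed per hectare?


Rate = N_required / (N_content / 100)
     = 79 / (46 / 100)
     = 79 / 0.46
     = 171.74 kg/ha


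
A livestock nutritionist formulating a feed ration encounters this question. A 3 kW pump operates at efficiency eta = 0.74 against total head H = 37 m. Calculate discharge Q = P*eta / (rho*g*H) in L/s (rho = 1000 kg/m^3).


Q = (P * 1000 * eta) / (rho * g * H)
  = (3 * 1000 * 0.74) / (1000 * 9.81 * 37)
  = 2220 / 362970
  = 0.00612 m^3/s = 6.12 L/s


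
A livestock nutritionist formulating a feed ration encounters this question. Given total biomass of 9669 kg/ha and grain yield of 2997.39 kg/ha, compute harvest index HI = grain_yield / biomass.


HI = grain_yield / biomass
   = 2997.39 / 9669
   = 0.31


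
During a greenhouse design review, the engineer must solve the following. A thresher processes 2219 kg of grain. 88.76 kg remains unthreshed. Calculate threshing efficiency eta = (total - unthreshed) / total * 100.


eta = (total - unthreshed) / total * 100
    = (2219 - 88.76) / 2219 * 100
    = 2130.24 / 2219 * 100
    = 96%


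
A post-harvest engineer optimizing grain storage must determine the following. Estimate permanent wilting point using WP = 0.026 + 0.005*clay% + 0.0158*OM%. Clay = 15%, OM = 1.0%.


WP = 0.026 + 0.005*15 + 0.0158*1.0
   = 0.026 + 0.0750 + 0.0158
   = 0.1168


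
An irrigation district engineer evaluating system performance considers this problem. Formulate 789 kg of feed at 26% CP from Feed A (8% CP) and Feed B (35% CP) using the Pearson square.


parts_A = CP_b - target = 35 - 26 = 9
parts_B = target - CP_a = 26 - 8 = 18
total_parts = 9 + 18 = 27
Feed A = 789 * 9 / 27 = 263 kg
Feed B = 789 * 18 / 27 = 526 kg

263 kg


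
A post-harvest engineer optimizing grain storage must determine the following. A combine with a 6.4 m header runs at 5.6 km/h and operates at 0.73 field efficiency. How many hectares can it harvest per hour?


C = w * v * eta_f / 10
  = 6.4 * 5.6 * 0.73 / 10
  = 26.16 / 10
  = 2.62 ha/h


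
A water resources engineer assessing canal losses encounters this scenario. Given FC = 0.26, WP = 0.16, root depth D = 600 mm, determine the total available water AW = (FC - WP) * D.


AW = (FC - WP) * D
   = (0.26 - 0.16) * 600
   = 0.10 * 600
   = 60 mm


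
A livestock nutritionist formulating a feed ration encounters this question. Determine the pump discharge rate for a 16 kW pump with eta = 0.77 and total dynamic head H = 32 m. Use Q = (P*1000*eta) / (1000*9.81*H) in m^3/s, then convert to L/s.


Q = (P * 1000 * eta) / (rho * g * H)
  = (16 * 1000 * 0.77) / (1000 * 9.81 * 32)
  = 12320 / 313920
  = 0.03925 m^3/s = 39.25 L/s


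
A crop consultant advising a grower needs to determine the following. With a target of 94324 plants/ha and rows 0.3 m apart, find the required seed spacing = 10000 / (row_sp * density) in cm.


spacing = 10000 / (row_sp * density)
        = 10000 / (0.3 * 94324)
        = 10000 / 28297.20
        = 0.35339 m = 35.34 cm


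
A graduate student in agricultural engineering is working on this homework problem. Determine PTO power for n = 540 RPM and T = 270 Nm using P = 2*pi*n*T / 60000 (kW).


P = 2*pi*n*T / 60000
  = 2*pi * 540 * 270 / 60000
  = 916088.42 / 60000
  = 15.27 kW


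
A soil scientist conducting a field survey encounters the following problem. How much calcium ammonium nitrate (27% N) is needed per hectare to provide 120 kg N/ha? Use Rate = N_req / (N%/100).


Rate = N_required / (N_content / 100)
     = 120 / (27 / 100)
     = 120 / 0.27
     = 444.44 kg/ha


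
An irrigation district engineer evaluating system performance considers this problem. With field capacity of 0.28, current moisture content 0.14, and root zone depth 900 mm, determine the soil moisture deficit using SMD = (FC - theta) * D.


SMD = (FC - theta) * D
    = (0.28 - 0.14) * 900
    = 0.140 * 900
    = 126 mm


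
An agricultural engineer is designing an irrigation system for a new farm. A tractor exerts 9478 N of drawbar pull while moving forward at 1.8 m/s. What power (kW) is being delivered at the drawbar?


P = F * v / 1000
  = 9478 * 1.8 / 1000
  = 17060.40 / 1000
  = 17.06 kW


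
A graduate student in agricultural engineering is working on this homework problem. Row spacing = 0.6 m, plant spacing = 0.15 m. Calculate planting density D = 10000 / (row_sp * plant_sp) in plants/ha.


D = 10000 / (row_sp * plant_sp)
  = 10000 / (0.6 * 0.15)
  = 10000 / 0.0900
  = 111111.11 plants/ha


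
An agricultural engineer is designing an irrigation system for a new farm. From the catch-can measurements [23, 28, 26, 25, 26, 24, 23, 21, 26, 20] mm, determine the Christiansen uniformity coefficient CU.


xbar = 242 / 10 = 24.200
sum|xi - xbar| = 20
CU = 100 * (1 - 20 / (10 * 24.200))
   = 100 * (1 - 0.0826)
   = 91.74%


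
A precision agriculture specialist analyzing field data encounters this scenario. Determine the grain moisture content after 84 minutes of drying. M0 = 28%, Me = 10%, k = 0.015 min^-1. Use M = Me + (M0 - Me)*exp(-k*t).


M = Me + (M0 - Me) * e^(-k*t)
  = 10 + (28 - 10) * e^(-0.015*84)
  = 10 + 18 * e^(-1.260)
  = 10 + 18 * 0.28365
  = 10 + 5.1058
  = 15.11%


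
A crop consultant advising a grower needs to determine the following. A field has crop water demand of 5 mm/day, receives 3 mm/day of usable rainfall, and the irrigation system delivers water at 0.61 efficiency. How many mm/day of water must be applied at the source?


IWR = (ETc - Pe) / Ea
    = (5 - 3) / 0.61
    = 2 / 0.61
    = 3.28 mm/day


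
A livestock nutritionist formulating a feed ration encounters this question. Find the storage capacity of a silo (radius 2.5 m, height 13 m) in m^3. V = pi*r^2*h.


V = pi * r^2 * h
  = pi * 2.5^2 * 13
  = pi * 6.25 * 13
  = 255.25 m^3


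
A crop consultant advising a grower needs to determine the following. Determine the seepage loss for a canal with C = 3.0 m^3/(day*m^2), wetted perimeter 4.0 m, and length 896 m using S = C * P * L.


S = C * P * L
  = 3.0 * 4.0 * 896
  = 10752 m^3/day


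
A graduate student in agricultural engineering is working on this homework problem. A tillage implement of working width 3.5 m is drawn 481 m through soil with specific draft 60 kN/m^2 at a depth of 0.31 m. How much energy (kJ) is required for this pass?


E = k * d * w * L
  = 60 * 0.31 * 3.5 * 481
  = 31313.10 kJ


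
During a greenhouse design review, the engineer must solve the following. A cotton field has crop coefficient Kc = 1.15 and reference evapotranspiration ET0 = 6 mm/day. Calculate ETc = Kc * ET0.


ETc = Kc * ET0
    = 1.15 * 6
    = 6.90 mm/day


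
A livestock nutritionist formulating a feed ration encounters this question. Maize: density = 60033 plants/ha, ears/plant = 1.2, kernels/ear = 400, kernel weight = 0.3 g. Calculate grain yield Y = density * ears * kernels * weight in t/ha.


Y = density * ears * kernels * kw
  = 60033 * 1.2 * 400 * 0.3 g/ha
  = 8644752.00 g/ha
  = 8644.75 kg/ha = 8.64 t/ha


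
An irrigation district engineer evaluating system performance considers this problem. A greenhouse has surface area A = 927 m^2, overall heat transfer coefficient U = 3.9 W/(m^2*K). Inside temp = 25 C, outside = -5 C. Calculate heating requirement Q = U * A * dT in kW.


dT = 25 - (-5) = 30 K
Q = U * A * dT
  = 3.9 * 927 * 30
  = 108459 W = 108.46 kW


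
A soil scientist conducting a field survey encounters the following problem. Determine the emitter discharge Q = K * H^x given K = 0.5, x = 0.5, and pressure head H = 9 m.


Q = K * H^x
  = 0.5 * 9^0.5
  = 0.5 * 3
  = 1.50 L/h


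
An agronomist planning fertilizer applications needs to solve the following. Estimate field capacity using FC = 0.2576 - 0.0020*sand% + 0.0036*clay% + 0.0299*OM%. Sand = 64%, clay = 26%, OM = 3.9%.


FC = 0.2576 - 0.0020*64 + 0.0036*26 + 0.0299*3.9
   = 0.2576 - 0.1280 + 0.0936 + 0.1166
   = 0.3398


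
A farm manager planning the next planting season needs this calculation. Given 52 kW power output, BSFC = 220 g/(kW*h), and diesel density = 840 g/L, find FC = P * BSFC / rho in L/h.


FC = P * BSFC / rho_fuel
   = 52 * 220 / 840
   = 11440 / 840
   = 13.62 L/h


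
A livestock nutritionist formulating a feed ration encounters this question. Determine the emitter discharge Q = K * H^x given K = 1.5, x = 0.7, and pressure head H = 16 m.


Q = K * H^x
  = 1.5 * 16^0.7
  = 1.5 * 6.9644
  = 10.45 L/h


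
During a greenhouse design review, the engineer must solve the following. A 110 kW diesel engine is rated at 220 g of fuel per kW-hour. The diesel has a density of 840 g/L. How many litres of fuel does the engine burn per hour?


FC = P * BSFC / rho_fuel
   = 110 * 220 / 840
   = 24200 / 840
   = 28.81 L/h


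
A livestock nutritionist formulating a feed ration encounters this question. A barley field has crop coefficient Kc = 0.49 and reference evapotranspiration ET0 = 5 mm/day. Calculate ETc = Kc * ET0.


ETc = Kc * ET0
    = 0.49 * 5
    = 2.45 mm/day


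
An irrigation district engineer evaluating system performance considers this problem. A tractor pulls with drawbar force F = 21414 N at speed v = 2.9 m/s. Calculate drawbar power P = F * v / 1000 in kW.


P = F * v / 1000
  = 21414 * 2.9 / 1000
  = 62100.60 / 1000
  = 62.10 kW


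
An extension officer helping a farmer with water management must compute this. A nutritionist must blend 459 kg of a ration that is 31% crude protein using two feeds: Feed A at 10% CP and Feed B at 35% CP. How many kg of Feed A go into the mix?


parts_A = CP_b - target = 35 - 31 = 4
parts_B = target - CP_a = 31 - 10 = 21
total_parts = 4 + 21 = 25
Feed A = 459 * 4 / 25 = 73.44 kg
Feed B = 459 * 21 / 25 = 385.56 kg

73.44 kg


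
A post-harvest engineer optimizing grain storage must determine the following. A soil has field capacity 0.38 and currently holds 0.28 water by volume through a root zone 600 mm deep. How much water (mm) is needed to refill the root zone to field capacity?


SMD = (FC - theta) * D
    = (0.38 - 0.28) * 600
    = 0.100 * 600
    = 60 mm


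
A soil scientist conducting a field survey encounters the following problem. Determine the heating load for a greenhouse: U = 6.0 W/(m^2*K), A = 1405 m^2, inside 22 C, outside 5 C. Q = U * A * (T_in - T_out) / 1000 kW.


dT = 22 - (5) = 17 K
Q = U * A * dT
  = 6.0 * 1405 * 17
  = 143310 W = 143.31 kW


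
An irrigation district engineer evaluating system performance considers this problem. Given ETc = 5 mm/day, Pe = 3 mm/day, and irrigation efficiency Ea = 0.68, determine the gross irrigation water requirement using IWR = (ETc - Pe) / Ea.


IWR = (ETc - Pe) / Ea
    = (5 - 3) / 0.68
    = 2 / 0.68
    = 2.94 mm/day


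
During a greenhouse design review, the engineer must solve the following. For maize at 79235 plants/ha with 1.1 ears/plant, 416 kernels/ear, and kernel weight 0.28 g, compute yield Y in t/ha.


Y = density * ears * kernels * kw
  = 79235 * 1.1 * 416 * 0.28 g/ha
  = 10152222.08 g/ha
  = 10152.22 kg/ha = 10.15 t/ha


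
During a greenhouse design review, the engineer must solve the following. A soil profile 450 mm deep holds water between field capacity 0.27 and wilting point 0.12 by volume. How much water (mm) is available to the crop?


AW = (FC - WP) * D
   = (0.27 - 0.12) * 450
   = 0.15 * 450
   = 67.50 mm


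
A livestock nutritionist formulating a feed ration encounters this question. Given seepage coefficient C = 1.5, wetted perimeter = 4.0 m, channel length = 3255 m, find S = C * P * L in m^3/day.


S = C * P * L
  = 1.5 * 4.0 * 3255
  = 19530 m^3/day


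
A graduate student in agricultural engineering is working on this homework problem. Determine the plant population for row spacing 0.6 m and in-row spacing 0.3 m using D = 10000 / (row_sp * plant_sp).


D = 10000 / (row_sp * plant_sp)
  = 10000 / (0.6 * 0.3)
  = 10000 / 0.1800
  = 55555.56 plants/ha


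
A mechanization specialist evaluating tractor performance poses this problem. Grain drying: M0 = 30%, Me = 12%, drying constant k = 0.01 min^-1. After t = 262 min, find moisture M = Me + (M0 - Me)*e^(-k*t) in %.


M = Me + (M0 - Me) * e^(-k*t)
  = 12 + (30 - 12) * e^(-0.01*262)
  = 12 + 18 * e^(-2.620)
  = 12 + 18 * 0.07280
  = 12 + 1.3105
  = 13.31%


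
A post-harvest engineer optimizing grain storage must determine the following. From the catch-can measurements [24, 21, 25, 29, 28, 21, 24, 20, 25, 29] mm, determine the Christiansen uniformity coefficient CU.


xbar = 246 / 10 = 24.600
sum|xi - xbar| = 26
CU = 100 * (1 - 26 / (10 * 24.600))
   = 100 * (1 - 0.1057)
   = 89.43%


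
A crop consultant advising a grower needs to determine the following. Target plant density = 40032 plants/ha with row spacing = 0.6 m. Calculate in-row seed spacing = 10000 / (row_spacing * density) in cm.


spacing = 10000 / (row_sp * density)
        = 10000 / (0.6 * 40032)
        = 10000 / 24019.20
        = 0.41633 m = 41.63 cm


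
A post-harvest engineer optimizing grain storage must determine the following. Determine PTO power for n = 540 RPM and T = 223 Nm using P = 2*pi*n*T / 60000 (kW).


P = 2*pi*n*T / 60000
  = 2*pi * 540 * 223 / 60000
  = 756621.17 / 60000
  = 12.61 kW


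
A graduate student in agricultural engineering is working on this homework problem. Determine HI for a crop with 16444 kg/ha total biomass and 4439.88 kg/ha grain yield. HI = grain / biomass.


HI = grain_yield / biomass
   = 4439.88 / 16444
   = 0.27


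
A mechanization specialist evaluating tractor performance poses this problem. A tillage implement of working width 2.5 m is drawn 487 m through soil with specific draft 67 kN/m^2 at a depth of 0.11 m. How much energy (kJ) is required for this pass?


E = k * d * w * L
  = 67 * 0.11 * 2.5 * 487
  = 8972.98 kJ


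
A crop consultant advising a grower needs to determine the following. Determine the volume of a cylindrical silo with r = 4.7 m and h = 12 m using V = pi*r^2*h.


V = pi * r^2 * h
  = pi * 4.7^2 * 12
  = pi * 22.09 * 12
  = 832.77 m^3


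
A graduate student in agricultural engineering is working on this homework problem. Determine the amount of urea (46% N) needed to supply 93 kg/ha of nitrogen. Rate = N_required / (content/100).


Rate = N_required / (N_content / 100)
     = 93 / (46 / 100)
     = 93 / 0.46
     = 202.17 kg/ha


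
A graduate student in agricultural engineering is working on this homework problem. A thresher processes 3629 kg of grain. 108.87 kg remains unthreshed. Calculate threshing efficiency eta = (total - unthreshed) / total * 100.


eta = (total - unthreshed) / total * 100
    = (3629 - 108.87) / 3629 * 100
    = 3520.13 / 3629 * 100
    = 97%


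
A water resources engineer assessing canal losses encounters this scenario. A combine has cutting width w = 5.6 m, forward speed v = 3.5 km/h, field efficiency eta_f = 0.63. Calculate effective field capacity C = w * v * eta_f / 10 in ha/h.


C = w * v * eta_f / 10
  = 5.6 * 3.5 * 0.63 / 10
  = 12.35 / 10
  = 1.23 ha/h


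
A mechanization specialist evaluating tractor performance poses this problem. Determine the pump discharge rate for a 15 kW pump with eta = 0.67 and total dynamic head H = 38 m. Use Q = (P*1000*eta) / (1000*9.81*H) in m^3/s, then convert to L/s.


Q = (P * 1000 * eta) / (rho * g * H)
  = (15 * 1000 * 0.67) / (1000 * 9.81 * 38)
  = 10050 / 372780
  = 0.02696 m^3/s = 26.96 L/s


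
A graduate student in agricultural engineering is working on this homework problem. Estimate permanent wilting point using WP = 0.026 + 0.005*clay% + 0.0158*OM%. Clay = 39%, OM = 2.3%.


WP = 0.026 + 0.005*39 + 0.0158*2.3
   = 0.026 + 0.1950 + 0.0363
   = 0.2573


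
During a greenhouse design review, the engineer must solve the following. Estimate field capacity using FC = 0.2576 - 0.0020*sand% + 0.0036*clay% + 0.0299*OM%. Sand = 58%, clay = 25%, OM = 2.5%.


FC = 0.2576 - 0.0020*58 + 0.0036*25 + 0.0299*2.5
   = 0.2576 - 0.1160 + 0.0900 + 0.0748
   = 0.3064


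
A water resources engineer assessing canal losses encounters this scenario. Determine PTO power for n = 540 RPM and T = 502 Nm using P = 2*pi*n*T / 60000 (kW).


P = 2*pi*n*T / 60000
  = 2*pi * 540 * 502 / 60000
  = 1703245.87 / 60000
  = 28.39 kW


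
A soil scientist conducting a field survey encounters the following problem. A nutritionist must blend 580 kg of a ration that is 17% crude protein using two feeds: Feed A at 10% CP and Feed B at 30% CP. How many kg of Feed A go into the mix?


parts_A = CP_b - target = 30 - 17 = 13
parts_B = target - CP_a = 17 - 10 = 7
total_parts = 13 + 7 = 20
Feed A = 580 * 13 / 20 = 377 kg
Feed B = 580 * 7 / 20 = 203 kg

377 kg


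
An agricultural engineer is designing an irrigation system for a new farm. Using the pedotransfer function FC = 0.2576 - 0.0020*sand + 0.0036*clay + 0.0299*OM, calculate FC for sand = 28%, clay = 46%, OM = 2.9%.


FC = 0.2576 - 0.0020*28 + 0.0036*46 + 0.0299*2.9
   = 0.2576 - 0.0560 + 0.1656 + 0.0867
   = 0.4539


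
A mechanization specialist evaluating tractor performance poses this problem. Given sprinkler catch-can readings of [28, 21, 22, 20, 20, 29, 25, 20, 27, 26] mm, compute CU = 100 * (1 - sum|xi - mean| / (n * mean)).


xbar = 238 / 10 = 23.800
sum|xi - xbar| = 32
CU = 100 * (1 - 32 / (10 * 23.800))
   = 100 * (1 - 0.1345)
   = 86.55%


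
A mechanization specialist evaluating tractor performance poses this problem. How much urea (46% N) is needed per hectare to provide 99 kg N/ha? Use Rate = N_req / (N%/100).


Rate = N_required / (N_content / 100)
     = 99 / (46 / 100)
     = 99 / 0.46
     = 215.22 kg/ha


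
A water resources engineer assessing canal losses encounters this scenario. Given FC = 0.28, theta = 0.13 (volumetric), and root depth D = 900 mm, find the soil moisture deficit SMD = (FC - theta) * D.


SMD = (FC - theta) * D
    = (0.28 - 0.13) * 900
    = 0.150 * 900
    = 135 mm


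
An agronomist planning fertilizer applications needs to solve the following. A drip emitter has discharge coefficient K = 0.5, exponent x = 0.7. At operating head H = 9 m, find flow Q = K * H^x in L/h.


Q = K * H^x
  = 0.5 * 9^0.7
  = 0.5 * 4.6555
  = 2.33 L/h


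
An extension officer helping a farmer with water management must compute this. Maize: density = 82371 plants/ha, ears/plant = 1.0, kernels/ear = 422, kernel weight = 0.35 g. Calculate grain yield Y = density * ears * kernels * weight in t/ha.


Y = density * ears * kernels * kw
  = 82371 * 1.0 * 422 * 0.35 g/ha
  = 12166196.70 g/ha
  = 12166.20 kg/ha = 12.17 t/ha


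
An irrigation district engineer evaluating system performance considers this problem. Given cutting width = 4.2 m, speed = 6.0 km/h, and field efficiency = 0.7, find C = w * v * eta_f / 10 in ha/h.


C = w * v * eta_f / 10
  = 4.2 * 6.0 * 0.7 / 10
  = 17.64 / 10
  = 1.76 ha/h


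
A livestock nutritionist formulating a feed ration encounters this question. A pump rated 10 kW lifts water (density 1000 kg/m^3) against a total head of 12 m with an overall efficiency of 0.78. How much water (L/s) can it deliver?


Q = (P * 1000 * eta) / (rho * g * H)
  = (10 * 1000 * 0.78) / (1000 * 9.81 * 12)
  = 7800 / 117720
  = 0.06626 m^3/s = 66.26 L/s


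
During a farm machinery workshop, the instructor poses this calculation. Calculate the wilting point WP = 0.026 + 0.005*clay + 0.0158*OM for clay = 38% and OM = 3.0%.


WP = 0.026 + 0.005*38 + 0.0158*3.0
   = 0.026 + 0.1900 + 0.0474
   = 0.2634


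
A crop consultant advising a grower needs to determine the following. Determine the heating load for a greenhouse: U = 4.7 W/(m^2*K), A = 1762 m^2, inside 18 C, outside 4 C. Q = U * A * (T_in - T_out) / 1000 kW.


dT = 18 - (4) = 14 K
Q = U * A * dT
  = 4.7 * 1762 * 14
  = 115939.60 W = 115.94 kW


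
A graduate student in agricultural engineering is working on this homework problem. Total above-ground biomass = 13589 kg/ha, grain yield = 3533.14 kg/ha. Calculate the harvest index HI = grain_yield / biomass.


HI = grain_yield / biomass
   = 3533.14 / 13589
   = 0.26


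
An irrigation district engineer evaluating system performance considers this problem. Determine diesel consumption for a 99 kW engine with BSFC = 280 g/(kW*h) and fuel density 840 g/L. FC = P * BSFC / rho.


FC = P * BSFC / rho_fuel
   = 99 * 280 / 840
   = 27720 / 840
   = 33 L/h


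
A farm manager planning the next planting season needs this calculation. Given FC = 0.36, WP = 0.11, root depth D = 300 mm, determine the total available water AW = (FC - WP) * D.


AW = (FC - WP) * D
   = (0.36 - 0.11) * 300
   = 0.25 * 300
   = 75 mm


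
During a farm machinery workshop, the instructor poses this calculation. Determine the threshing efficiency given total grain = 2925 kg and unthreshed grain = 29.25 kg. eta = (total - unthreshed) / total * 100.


eta = (total - unthreshed) / total * 100
    = (2925 - 29.25) / 2925 * 100
    = 2895.75 / 2925 * 100
    = 99%


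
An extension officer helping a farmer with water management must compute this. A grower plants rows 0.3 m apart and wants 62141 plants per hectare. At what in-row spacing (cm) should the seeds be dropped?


spacing = 10000 / (row_sp * density)
        = 10000 / (0.3 * 62141)
        = 10000 / 18642.30
        = 0.53641 m = 53.64 cm


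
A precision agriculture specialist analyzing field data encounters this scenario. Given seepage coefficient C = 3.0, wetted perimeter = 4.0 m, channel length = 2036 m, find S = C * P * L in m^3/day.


S = C * P * L
  = 3.0 * 4.0 * 2036
  = 24432 m^3/day


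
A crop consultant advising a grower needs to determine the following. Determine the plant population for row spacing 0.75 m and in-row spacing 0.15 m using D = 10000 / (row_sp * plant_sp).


D = 10000 / (row_sp * plant_sp)
  = 10000 / (0.75 * 0.15)
  = 10000 / 0.1125
  = 88888.89 plants/ha


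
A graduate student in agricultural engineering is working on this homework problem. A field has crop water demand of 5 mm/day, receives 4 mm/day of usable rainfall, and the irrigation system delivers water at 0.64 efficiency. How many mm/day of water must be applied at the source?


IWR = (ETc - Pe) / Ea
    = (5 - 4) / 0.64
    = 1 / 0.64
    = 1.56 mm/day


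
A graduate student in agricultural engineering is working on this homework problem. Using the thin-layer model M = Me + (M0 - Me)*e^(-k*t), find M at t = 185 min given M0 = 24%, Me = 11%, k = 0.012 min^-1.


M = Me + (M0 - Me) * e^(-k*t)
  = 11 + (24 - 11) * e^(-0.012*185)
  = 11 + 13 * e^(-2.220)
  = 11 + 13 * 0.10861
  = 11 + 1.4119
  = 12.41%


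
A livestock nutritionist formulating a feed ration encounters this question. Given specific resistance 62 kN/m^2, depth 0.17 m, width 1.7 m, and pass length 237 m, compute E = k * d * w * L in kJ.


E = k * d * w * L
  = 62 * 0.17 * 1.7 * 237
  = 4246.57 kJ


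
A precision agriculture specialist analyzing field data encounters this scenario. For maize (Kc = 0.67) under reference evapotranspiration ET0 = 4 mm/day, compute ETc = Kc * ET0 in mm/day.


ETc = Kc * ET0
    = 0.67 * 4
    = 2.68 mm/day


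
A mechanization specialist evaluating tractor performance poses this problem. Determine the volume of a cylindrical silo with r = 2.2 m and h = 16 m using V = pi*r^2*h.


V = pi * r^2 * h
  = pi * 2.2^2 * 16
  = pi * 4.84 * 16
  = 243.28 m^3


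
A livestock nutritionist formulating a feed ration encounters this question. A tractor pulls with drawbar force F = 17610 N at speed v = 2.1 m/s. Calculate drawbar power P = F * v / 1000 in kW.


P = F * v / 1000
  = 17610 * 2.1 / 1000
  = 36981 / 1000
  = 36.98 kW


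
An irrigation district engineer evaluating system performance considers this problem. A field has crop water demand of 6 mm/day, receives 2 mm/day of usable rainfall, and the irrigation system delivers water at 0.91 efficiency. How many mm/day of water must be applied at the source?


IWR = (ETc - Pe) / Ea
    = (6 - 2) / 0.91
    = 4 / 0.91
    = 4.40 mm/day


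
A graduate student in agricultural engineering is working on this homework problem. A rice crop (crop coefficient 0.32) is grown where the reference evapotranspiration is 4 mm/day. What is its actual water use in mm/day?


ETc = Kc * ET0
    = 0.32 * 4
    = 1.28 mm/day


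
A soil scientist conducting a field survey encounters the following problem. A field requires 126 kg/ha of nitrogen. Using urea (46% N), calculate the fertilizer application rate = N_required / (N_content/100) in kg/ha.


Rate = N_required / (N_content / 100)
     = 126 / (46 / 100)
     = 126 / 0.46
     = 273.91 kg/ha


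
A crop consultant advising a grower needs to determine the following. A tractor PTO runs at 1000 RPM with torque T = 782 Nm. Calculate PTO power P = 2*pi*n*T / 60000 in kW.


P = 2*pi*n*T / 60000
  = 2*pi * 1000 * 782 / 60000
  = 4913450.91 / 60000
  = 81.89 kW


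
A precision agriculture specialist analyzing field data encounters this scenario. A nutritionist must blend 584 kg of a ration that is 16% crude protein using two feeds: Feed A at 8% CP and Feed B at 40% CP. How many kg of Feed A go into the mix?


parts_A = CP_b - target = 40 - 16 = 24
parts_B = target - CP_a = 16 - 8 = 8
total_parts = 24 + 8 = 32
Feed A = 584 * 24 / 32 = 438 kg
Feed B = 584 * 8 / 32 = 146 kg

438 kg


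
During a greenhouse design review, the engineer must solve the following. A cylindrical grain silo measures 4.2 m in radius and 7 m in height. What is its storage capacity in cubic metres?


V = pi * r^2 * h
  = pi * 4.2^2 * 7
  = pi * 17.64 * 7
  = 387.92 m^3


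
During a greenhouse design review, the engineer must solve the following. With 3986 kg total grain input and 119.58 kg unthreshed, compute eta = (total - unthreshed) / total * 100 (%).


eta = (total - unthreshed) / total * 100
    = (3986 - 119.58) / 3986 * 100
    = 3866.42 / 3986 * 100
    = 97%


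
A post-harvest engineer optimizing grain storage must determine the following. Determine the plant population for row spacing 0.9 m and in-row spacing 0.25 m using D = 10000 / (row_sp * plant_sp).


D = 10000 / (row_sp * plant_sp)
  = 10000 / (0.9 * 0.25)
  = 10000 / 0.2250
  = 44444.44 plants/ha


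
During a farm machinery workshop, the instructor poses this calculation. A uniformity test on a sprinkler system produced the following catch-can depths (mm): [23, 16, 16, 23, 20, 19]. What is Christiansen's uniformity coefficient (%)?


xbar = 117 / 6 = 19.500
sum|xi - xbar| = 15
CU = 100 * (1 - 15 / (6 * 19.500))
   = 100 * (1 - 0.1282)
   = 87.18%


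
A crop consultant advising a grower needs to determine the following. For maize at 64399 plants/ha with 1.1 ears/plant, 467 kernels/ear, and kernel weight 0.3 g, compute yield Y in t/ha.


Y = density * ears * kernels * kw
  = 64399 * 1.1 * 467 * 0.3 g/ha
  = 9924529.89 g/ha
  = 9924.53 kg/ha = 9.92 t/ha


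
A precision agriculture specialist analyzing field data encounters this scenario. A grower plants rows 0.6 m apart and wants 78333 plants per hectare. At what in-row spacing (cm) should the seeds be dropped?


spacing = 10000 / (row_sp * density)
        = 10000 / (0.6 * 78333)
        = 10000 / 46999.80
        = 0.21277 m = 21.28 cm


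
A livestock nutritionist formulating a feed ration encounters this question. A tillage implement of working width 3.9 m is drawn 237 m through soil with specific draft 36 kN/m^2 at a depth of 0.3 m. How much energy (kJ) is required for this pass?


E = k * d * w * L
  = 36 * 0.3 * 3.9 * 237
  = 9982.44 kJ


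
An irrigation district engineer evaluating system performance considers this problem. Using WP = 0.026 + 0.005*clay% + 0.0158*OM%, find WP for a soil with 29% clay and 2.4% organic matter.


WP = 0.026 + 0.005*29 + 0.0158*2.4
   = 0.026 + 0.1450 + 0.0379
   = 0.2089


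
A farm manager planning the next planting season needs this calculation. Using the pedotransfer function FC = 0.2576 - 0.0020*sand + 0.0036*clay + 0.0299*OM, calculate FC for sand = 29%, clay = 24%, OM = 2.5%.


FC = 0.2576 - 0.0020*29 + 0.0036*24 + 0.0299*2.5
   = 0.2576 - 0.0580 + 0.0864 + 0.0748
   = 0.3608


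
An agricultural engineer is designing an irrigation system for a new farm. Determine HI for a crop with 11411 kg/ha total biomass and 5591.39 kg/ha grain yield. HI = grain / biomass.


HI = grain_yield / biomass
   = 5591.39 / 11411
   = 0.49


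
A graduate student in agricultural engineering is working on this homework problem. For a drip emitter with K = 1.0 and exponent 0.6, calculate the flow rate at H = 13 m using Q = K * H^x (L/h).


Q = K * H^x
  = 1.0 * 13^0.6
  = 1.0 * 4.6598
  = 4.66 L/h


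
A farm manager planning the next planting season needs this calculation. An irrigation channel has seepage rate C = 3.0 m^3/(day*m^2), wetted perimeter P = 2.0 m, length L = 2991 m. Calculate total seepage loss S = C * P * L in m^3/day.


S = C * P * L
  = 3.0 * 2.0 * 2991
  = 17946 m^3/day


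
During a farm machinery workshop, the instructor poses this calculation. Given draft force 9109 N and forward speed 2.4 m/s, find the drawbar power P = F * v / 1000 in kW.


P = F * v / 1000
  = 9109 * 2.4 / 1000
  = 21861.60 / 1000
  = 21.86 kW


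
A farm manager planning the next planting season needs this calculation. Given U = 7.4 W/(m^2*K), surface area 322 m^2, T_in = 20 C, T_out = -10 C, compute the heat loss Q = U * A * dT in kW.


dT = 20 - (-10) = 30 K
Q = U * A * dT
  = 7.4 * 322 * 30
  = 71484 W = 71.48 kW


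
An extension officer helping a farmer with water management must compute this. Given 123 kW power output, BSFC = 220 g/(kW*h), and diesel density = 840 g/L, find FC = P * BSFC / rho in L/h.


FC = P * BSFC / rho_fuel
   = 123 * 220 / 840
   = 27060 / 840
   = 32.21 L/h


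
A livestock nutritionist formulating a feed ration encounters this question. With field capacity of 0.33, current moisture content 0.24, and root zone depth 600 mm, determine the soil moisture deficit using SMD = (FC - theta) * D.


SMD = (FC - theta) * D
    = (0.33 - 0.24) * 600
    = 0.090 * 600
    = 54 mm


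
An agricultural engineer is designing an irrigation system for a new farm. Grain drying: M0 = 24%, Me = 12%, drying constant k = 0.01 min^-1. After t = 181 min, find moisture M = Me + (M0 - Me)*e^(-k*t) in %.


M = Me + (M0 - Me) * e^(-k*t)
  = 12 + (24 - 12) * e^(-0.01*181)
  = 12 + 12 * e^(-1.810)
  = 12 + 12 * 0.16365
  = 12 + 1.9638
  = 13.96%


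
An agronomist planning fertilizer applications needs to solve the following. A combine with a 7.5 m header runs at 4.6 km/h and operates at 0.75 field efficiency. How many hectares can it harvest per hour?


C = w * v * eta_f / 10
  = 7.5 * 4.6 * 0.75 / 10
  = 25.88 / 10
  = 2.59 ha/h


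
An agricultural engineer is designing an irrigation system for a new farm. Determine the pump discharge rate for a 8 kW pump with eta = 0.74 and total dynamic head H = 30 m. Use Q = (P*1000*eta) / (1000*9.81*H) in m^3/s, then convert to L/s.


Q = (P * 1000 * eta) / (rho * g * H)
  = (8 * 1000 * 0.74) / (1000 * 9.81 * 30)
  = 5920 / 294300
  = 0.02012 m^3/s = 20.12 L/s


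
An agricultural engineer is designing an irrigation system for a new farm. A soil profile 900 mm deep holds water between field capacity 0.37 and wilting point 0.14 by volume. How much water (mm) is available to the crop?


AW = (FC - WP) * D
   = (0.37 - 0.14) * 900
   = 0.23 * 900
   = 207 mm


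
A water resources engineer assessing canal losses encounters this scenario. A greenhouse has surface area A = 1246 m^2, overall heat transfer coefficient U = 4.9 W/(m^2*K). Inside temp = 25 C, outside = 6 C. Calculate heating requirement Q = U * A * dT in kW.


dT = 25 - (6) = 19 K
Q = U * A * dT
  = 4.9 * 1246 * 19
  = 116002.60 W = 116.00 kW


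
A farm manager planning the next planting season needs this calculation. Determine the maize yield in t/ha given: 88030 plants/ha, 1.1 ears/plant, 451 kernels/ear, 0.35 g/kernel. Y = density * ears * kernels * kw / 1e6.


Y = density * ears * kernels * kw
  = 88030 * 1.1 * 451 * 0.35 g/ha
  = 15285089.05 g/ha
  = 15285.09 kg/ha = 15.29 t/ha


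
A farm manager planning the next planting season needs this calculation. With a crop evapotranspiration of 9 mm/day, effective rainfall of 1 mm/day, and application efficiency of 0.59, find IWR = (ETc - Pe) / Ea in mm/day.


IWR = (ETc - Pe) / Ea
    = (9 - 1) / 0.59
    = 8 / 0.59
    = 13.56 mm/day


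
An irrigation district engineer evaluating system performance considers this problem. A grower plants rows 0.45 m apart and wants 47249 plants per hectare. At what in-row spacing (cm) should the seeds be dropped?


spacing = 10000 / (row_sp * density)
        = 10000 / (0.45 * 47249)
        = 10000 / 21262.05
        = 0.47032 m = 47.03 cm


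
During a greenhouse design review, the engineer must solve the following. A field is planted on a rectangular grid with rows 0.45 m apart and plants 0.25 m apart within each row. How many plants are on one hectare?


D = 10000 / (row_sp * plant_sp)
  = 10000 / (0.45 * 0.25)
  = 10000 / 0.1125
  = 88888.89 plants/ha


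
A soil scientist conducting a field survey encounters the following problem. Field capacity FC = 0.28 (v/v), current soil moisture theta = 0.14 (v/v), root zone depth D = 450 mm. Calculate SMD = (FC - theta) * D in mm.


SMD = (FC - theta) * D
    = (0.28 - 0.14) * 450
    = 0.140 * 450
    = 63 mm


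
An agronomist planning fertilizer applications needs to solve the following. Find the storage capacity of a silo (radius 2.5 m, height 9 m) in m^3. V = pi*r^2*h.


V = pi * r^2 * h
  = pi * 2.5^2 * 9
  = pi * 6.25 * 9
  = 176.71 m^3


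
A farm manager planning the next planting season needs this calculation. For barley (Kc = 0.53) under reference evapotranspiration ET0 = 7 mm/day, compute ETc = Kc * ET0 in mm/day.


ETc = Kc * ET0
    = 0.53 * 7
    = 3.71 mm/day


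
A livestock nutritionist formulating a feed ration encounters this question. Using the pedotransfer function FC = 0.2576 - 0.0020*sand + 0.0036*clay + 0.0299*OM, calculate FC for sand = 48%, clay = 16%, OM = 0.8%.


FC = 0.2576 - 0.0020*48 + 0.0036*16 + 0.0299*0.8
   = 0.2576 - 0.0960 + 0.0576 + 0.0239
   = 0.2431


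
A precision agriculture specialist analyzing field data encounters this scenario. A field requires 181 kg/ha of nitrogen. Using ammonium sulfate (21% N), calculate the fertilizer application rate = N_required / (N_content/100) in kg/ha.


Rate = N_required / (N_content / 100)
     = 181 / (21 / 100)
     = 181 / 0.21
     = 861.90 kg/ha


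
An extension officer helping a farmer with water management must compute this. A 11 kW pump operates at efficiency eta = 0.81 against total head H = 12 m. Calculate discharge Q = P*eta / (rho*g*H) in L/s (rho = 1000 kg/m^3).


Q = (P * 1000 * eta) / (rho * g * H)
  = (11 * 1000 * 0.81) / (1000 * 9.81 * 12)
  = 8910 / 117720
  = 0.07569 m^3/s = 75.69 L/s


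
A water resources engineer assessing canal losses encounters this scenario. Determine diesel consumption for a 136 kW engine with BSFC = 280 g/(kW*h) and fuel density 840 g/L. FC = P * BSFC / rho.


FC = P * BSFC / rho_fuel
   = 136 * 280 / 840
   = 38080 / 840
   = 45.33 L/h


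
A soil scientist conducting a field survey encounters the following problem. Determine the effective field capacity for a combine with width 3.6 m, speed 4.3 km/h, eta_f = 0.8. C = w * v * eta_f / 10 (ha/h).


C = w * v * eta_f / 10
  = 3.6 * 4.3 * 0.8 / 10
  = 12.38 / 10
  = 1.24 ha/h


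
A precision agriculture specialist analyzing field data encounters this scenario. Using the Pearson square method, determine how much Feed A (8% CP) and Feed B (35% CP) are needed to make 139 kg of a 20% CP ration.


parts_A = CP_b - target = 35 - 20 = 15
parts_B = target - CP_a = 20 - 8 = 12
total_parts = 15 + 12 = 27
Feed A = 139 * 15 / 27 = 77.22 kg
Feed B = 139 * 12 / 27 = 61.78 kg

77.22 kg


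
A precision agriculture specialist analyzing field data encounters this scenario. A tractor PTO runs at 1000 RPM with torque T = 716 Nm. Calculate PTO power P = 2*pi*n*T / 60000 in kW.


P = 2*pi*n*T / 60000
  = 2*pi * 1000 * 716 / 60000
  = 4498760.68 / 60000
  = 74.98 kW


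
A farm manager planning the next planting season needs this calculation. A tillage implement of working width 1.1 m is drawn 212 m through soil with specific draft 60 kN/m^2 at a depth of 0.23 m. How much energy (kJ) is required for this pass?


E = k * d * w * L
  = 60 * 0.23 * 1.1 * 212
  = 3218.16 kJ
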